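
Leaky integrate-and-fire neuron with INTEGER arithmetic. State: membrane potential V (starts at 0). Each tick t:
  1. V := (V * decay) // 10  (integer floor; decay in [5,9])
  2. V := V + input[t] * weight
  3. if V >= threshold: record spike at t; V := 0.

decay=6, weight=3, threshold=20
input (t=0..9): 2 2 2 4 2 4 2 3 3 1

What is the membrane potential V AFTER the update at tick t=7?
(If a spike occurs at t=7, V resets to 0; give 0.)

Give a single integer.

t=0: input=2 -> V=6
t=1: input=2 -> V=9
t=2: input=2 -> V=11
t=3: input=4 -> V=18
t=4: input=2 -> V=16
t=5: input=4 -> V=0 FIRE
t=6: input=2 -> V=6
t=7: input=3 -> V=12
t=8: input=3 -> V=16
t=9: input=1 -> V=12

Answer: 12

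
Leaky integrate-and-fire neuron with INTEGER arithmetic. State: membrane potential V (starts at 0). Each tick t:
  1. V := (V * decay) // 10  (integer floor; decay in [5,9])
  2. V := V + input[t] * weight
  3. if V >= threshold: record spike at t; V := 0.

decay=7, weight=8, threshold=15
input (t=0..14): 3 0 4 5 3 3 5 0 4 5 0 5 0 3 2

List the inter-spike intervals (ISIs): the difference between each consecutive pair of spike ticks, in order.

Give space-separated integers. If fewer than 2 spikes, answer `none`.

Answer: 2 1 1 1 1 2 1 2 2 1

Derivation:
t=0: input=3 -> V=0 FIRE
t=1: input=0 -> V=0
t=2: input=4 -> V=0 FIRE
t=3: input=5 -> V=0 FIRE
t=4: input=3 -> V=0 FIRE
t=5: input=3 -> V=0 FIRE
t=6: input=5 -> V=0 FIRE
t=7: input=0 -> V=0
t=8: input=4 -> V=0 FIRE
t=9: input=5 -> V=0 FIRE
t=10: input=0 -> V=0
t=11: input=5 -> V=0 FIRE
t=12: input=0 -> V=0
t=13: input=3 -> V=0 FIRE
t=14: input=2 -> V=0 FIRE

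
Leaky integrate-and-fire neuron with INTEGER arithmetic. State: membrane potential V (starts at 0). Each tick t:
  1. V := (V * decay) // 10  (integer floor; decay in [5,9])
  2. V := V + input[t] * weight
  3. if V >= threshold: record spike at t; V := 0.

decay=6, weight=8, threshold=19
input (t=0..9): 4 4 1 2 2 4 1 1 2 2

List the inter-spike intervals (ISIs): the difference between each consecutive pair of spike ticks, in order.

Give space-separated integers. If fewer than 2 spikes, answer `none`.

t=0: input=4 -> V=0 FIRE
t=1: input=4 -> V=0 FIRE
t=2: input=1 -> V=8
t=3: input=2 -> V=0 FIRE
t=4: input=2 -> V=16
t=5: input=4 -> V=0 FIRE
t=6: input=1 -> V=8
t=7: input=1 -> V=12
t=8: input=2 -> V=0 FIRE
t=9: input=2 -> V=16

Answer: 1 2 2 3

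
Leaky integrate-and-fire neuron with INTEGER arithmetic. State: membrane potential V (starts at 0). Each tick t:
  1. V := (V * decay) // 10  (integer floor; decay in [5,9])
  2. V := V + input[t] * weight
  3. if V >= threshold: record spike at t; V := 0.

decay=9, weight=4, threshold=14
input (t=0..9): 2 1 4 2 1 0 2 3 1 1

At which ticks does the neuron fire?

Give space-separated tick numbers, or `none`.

t=0: input=2 -> V=8
t=1: input=1 -> V=11
t=2: input=4 -> V=0 FIRE
t=3: input=2 -> V=8
t=4: input=1 -> V=11
t=5: input=0 -> V=9
t=6: input=2 -> V=0 FIRE
t=7: input=3 -> V=12
t=8: input=1 -> V=0 FIRE
t=9: input=1 -> V=4

Answer: 2 6 8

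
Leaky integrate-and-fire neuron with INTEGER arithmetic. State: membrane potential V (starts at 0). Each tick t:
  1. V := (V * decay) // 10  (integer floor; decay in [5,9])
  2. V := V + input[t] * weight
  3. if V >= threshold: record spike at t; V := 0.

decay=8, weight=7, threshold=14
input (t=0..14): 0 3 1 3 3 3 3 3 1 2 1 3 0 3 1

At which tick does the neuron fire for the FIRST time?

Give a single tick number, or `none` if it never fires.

Answer: 1

Derivation:
t=0: input=0 -> V=0
t=1: input=3 -> V=0 FIRE
t=2: input=1 -> V=7
t=3: input=3 -> V=0 FIRE
t=4: input=3 -> V=0 FIRE
t=5: input=3 -> V=0 FIRE
t=6: input=3 -> V=0 FIRE
t=7: input=3 -> V=0 FIRE
t=8: input=1 -> V=7
t=9: input=2 -> V=0 FIRE
t=10: input=1 -> V=7
t=11: input=3 -> V=0 FIRE
t=12: input=0 -> V=0
t=13: input=3 -> V=0 FIRE
t=14: input=1 -> V=7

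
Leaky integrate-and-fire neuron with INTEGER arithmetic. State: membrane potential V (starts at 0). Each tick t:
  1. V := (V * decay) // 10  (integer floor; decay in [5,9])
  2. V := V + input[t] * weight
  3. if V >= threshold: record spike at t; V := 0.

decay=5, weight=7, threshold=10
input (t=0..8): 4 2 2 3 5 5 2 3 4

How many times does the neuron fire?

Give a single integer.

Answer: 9

Derivation:
t=0: input=4 -> V=0 FIRE
t=1: input=2 -> V=0 FIRE
t=2: input=2 -> V=0 FIRE
t=3: input=3 -> V=0 FIRE
t=4: input=5 -> V=0 FIRE
t=5: input=5 -> V=0 FIRE
t=6: input=2 -> V=0 FIRE
t=7: input=3 -> V=0 FIRE
t=8: input=4 -> V=0 FIRE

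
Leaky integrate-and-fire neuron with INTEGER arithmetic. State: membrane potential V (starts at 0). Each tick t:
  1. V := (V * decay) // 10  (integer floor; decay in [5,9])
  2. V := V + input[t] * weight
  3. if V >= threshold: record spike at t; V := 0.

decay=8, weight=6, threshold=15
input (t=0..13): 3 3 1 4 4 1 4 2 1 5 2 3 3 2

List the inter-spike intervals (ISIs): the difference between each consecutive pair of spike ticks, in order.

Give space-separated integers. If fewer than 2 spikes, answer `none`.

t=0: input=3 -> V=0 FIRE
t=1: input=3 -> V=0 FIRE
t=2: input=1 -> V=6
t=3: input=4 -> V=0 FIRE
t=4: input=4 -> V=0 FIRE
t=5: input=1 -> V=6
t=6: input=4 -> V=0 FIRE
t=7: input=2 -> V=12
t=8: input=1 -> V=0 FIRE
t=9: input=5 -> V=0 FIRE
t=10: input=2 -> V=12
t=11: input=3 -> V=0 FIRE
t=12: input=3 -> V=0 FIRE
t=13: input=2 -> V=12

Answer: 1 2 1 2 2 1 2 1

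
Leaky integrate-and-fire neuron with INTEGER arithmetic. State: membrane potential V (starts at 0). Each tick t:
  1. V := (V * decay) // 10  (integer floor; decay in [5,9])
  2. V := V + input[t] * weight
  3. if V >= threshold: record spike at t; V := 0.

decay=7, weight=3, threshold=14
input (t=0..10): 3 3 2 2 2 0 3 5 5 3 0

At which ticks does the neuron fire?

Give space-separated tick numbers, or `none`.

t=0: input=3 -> V=9
t=1: input=3 -> V=0 FIRE
t=2: input=2 -> V=6
t=3: input=2 -> V=10
t=4: input=2 -> V=13
t=5: input=0 -> V=9
t=6: input=3 -> V=0 FIRE
t=7: input=5 -> V=0 FIRE
t=8: input=5 -> V=0 FIRE
t=9: input=3 -> V=9
t=10: input=0 -> V=6

Answer: 1 6 7 8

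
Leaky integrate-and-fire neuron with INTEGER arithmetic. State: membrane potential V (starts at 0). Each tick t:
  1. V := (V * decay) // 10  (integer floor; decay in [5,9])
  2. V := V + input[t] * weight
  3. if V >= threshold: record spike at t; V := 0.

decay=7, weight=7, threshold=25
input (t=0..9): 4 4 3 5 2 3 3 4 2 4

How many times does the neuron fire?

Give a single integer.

t=0: input=4 -> V=0 FIRE
t=1: input=4 -> V=0 FIRE
t=2: input=3 -> V=21
t=3: input=5 -> V=0 FIRE
t=4: input=2 -> V=14
t=5: input=3 -> V=0 FIRE
t=6: input=3 -> V=21
t=7: input=4 -> V=0 FIRE
t=8: input=2 -> V=14
t=9: input=4 -> V=0 FIRE

Answer: 6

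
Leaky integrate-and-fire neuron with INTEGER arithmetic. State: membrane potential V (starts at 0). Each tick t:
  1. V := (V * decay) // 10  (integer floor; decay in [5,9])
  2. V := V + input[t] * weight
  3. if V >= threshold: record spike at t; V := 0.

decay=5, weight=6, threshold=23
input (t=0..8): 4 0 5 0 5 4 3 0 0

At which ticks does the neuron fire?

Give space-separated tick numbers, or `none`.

Answer: 0 2 4 5

Derivation:
t=0: input=4 -> V=0 FIRE
t=1: input=0 -> V=0
t=2: input=5 -> V=0 FIRE
t=3: input=0 -> V=0
t=4: input=5 -> V=0 FIRE
t=5: input=4 -> V=0 FIRE
t=6: input=3 -> V=18
t=7: input=0 -> V=9
t=8: input=0 -> V=4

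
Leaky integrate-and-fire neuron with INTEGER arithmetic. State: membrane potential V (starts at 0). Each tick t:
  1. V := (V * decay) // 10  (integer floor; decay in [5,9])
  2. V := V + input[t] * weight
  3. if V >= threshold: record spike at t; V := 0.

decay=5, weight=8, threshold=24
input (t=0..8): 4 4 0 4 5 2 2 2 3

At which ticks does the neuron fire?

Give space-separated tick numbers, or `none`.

Answer: 0 1 3 4 6 8

Derivation:
t=0: input=4 -> V=0 FIRE
t=1: input=4 -> V=0 FIRE
t=2: input=0 -> V=0
t=3: input=4 -> V=0 FIRE
t=4: input=5 -> V=0 FIRE
t=5: input=2 -> V=16
t=6: input=2 -> V=0 FIRE
t=7: input=2 -> V=16
t=8: input=3 -> V=0 FIRE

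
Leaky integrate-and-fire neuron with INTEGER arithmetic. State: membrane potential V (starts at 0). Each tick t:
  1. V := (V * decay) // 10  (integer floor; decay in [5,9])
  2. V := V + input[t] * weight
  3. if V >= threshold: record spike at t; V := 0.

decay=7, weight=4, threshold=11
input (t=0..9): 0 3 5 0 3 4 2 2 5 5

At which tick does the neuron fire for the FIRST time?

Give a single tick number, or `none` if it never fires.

Answer: 1

Derivation:
t=0: input=0 -> V=0
t=1: input=3 -> V=0 FIRE
t=2: input=5 -> V=0 FIRE
t=3: input=0 -> V=0
t=4: input=3 -> V=0 FIRE
t=5: input=4 -> V=0 FIRE
t=6: input=2 -> V=8
t=7: input=2 -> V=0 FIRE
t=8: input=5 -> V=0 FIRE
t=9: input=5 -> V=0 FIRE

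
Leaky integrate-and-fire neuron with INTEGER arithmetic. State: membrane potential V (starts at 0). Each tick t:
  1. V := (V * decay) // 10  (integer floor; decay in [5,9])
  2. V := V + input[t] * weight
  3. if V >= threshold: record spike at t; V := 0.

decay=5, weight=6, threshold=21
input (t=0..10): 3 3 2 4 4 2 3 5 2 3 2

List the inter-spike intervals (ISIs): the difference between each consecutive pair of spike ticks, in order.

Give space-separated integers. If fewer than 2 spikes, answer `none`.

t=0: input=3 -> V=18
t=1: input=3 -> V=0 FIRE
t=2: input=2 -> V=12
t=3: input=4 -> V=0 FIRE
t=4: input=4 -> V=0 FIRE
t=5: input=2 -> V=12
t=6: input=3 -> V=0 FIRE
t=7: input=5 -> V=0 FIRE
t=8: input=2 -> V=12
t=9: input=3 -> V=0 FIRE
t=10: input=2 -> V=12

Answer: 2 1 2 1 2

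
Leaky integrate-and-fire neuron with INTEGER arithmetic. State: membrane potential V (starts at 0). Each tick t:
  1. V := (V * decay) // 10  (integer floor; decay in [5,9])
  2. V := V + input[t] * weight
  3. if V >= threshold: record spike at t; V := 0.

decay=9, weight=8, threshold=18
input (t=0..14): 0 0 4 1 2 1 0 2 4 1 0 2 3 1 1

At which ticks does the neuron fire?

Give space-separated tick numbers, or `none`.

t=0: input=0 -> V=0
t=1: input=0 -> V=0
t=2: input=4 -> V=0 FIRE
t=3: input=1 -> V=8
t=4: input=2 -> V=0 FIRE
t=5: input=1 -> V=8
t=6: input=0 -> V=7
t=7: input=2 -> V=0 FIRE
t=8: input=4 -> V=0 FIRE
t=9: input=1 -> V=8
t=10: input=0 -> V=7
t=11: input=2 -> V=0 FIRE
t=12: input=3 -> V=0 FIRE
t=13: input=1 -> V=8
t=14: input=1 -> V=15

Answer: 2 4 7 8 11 12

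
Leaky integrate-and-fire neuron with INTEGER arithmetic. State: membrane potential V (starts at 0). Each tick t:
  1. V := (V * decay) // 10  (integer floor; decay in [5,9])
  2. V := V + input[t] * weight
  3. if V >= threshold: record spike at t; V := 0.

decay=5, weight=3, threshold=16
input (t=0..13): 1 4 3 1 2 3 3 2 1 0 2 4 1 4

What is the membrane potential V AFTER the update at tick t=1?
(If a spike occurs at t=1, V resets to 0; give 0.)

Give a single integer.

t=0: input=1 -> V=3
t=1: input=4 -> V=13
t=2: input=3 -> V=15
t=3: input=1 -> V=10
t=4: input=2 -> V=11
t=5: input=3 -> V=14
t=6: input=3 -> V=0 FIRE
t=7: input=2 -> V=6
t=8: input=1 -> V=6
t=9: input=0 -> V=3
t=10: input=2 -> V=7
t=11: input=4 -> V=15
t=12: input=1 -> V=10
t=13: input=4 -> V=0 FIRE

Answer: 13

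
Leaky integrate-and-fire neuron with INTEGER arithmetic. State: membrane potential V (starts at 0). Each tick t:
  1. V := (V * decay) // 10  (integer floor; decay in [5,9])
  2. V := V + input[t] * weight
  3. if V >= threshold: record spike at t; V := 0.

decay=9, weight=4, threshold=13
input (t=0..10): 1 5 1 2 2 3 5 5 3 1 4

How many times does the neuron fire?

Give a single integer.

Answer: 6

Derivation:
t=0: input=1 -> V=4
t=1: input=5 -> V=0 FIRE
t=2: input=1 -> V=4
t=3: input=2 -> V=11
t=4: input=2 -> V=0 FIRE
t=5: input=3 -> V=12
t=6: input=5 -> V=0 FIRE
t=7: input=5 -> V=0 FIRE
t=8: input=3 -> V=12
t=9: input=1 -> V=0 FIRE
t=10: input=4 -> V=0 FIRE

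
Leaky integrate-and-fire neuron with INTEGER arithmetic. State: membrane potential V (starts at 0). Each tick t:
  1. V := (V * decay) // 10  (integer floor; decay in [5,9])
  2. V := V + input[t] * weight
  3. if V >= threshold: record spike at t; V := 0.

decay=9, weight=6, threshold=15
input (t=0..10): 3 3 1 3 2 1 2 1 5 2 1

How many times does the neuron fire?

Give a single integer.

t=0: input=3 -> V=0 FIRE
t=1: input=3 -> V=0 FIRE
t=2: input=1 -> V=6
t=3: input=3 -> V=0 FIRE
t=4: input=2 -> V=12
t=5: input=1 -> V=0 FIRE
t=6: input=2 -> V=12
t=7: input=1 -> V=0 FIRE
t=8: input=5 -> V=0 FIRE
t=9: input=2 -> V=12
t=10: input=1 -> V=0 FIRE

Answer: 7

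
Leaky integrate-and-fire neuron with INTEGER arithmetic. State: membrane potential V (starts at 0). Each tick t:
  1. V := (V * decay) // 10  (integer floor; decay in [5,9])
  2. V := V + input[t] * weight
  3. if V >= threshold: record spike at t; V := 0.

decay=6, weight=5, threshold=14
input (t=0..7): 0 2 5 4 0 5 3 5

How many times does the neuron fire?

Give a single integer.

Answer: 5

Derivation:
t=0: input=0 -> V=0
t=1: input=2 -> V=10
t=2: input=5 -> V=0 FIRE
t=3: input=4 -> V=0 FIRE
t=4: input=0 -> V=0
t=5: input=5 -> V=0 FIRE
t=6: input=3 -> V=0 FIRE
t=7: input=5 -> V=0 FIRE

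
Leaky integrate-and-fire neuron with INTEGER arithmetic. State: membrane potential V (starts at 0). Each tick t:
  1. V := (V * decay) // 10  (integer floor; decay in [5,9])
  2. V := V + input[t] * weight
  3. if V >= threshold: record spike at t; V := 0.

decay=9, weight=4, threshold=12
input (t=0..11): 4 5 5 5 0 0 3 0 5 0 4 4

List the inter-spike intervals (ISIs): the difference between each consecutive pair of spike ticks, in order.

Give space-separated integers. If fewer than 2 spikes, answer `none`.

Answer: 1 1 1 3 2 2 1

Derivation:
t=0: input=4 -> V=0 FIRE
t=1: input=5 -> V=0 FIRE
t=2: input=5 -> V=0 FIRE
t=3: input=5 -> V=0 FIRE
t=4: input=0 -> V=0
t=5: input=0 -> V=0
t=6: input=3 -> V=0 FIRE
t=7: input=0 -> V=0
t=8: input=5 -> V=0 FIRE
t=9: input=0 -> V=0
t=10: input=4 -> V=0 FIRE
t=11: input=4 -> V=0 FIRE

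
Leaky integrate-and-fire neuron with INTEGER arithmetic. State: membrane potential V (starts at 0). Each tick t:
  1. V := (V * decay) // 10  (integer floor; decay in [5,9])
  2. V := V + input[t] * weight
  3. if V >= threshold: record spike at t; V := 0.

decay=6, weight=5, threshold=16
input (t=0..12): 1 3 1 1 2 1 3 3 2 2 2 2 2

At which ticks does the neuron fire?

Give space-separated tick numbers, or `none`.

Answer: 1 6 8 10 12

Derivation:
t=0: input=1 -> V=5
t=1: input=3 -> V=0 FIRE
t=2: input=1 -> V=5
t=3: input=1 -> V=8
t=4: input=2 -> V=14
t=5: input=1 -> V=13
t=6: input=3 -> V=0 FIRE
t=7: input=3 -> V=15
t=8: input=2 -> V=0 FIRE
t=9: input=2 -> V=10
t=10: input=2 -> V=0 FIRE
t=11: input=2 -> V=10
t=12: input=2 -> V=0 FIRE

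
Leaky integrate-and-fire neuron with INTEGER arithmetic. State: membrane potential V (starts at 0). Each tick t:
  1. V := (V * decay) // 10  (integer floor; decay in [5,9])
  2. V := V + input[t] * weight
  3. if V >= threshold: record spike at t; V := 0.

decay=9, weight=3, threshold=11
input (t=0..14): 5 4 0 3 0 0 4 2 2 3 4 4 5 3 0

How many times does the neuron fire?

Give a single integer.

Answer: 7

Derivation:
t=0: input=5 -> V=0 FIRE
t=1: input=4 -> V=0 FIRE
t=2: input=0 -> V=0
t=3: input=3 -> V=9
t=4: input=0 -> V=8
t=5: input=0 -> V=7
t=6: input=4 -> V=0 FIRE
t=7: input=2 -> V=6
t=8: input=2 -> V=0 FIRE
t=9: input=3 -> V=9
t=10: input=4 -> V=0 FIRE
t=11: input=4 -> V=0 FIRE
t=12: input=5 -> V=0 FIRE
t=13: input=3 -> V=9
t=14: input=0 -> V=8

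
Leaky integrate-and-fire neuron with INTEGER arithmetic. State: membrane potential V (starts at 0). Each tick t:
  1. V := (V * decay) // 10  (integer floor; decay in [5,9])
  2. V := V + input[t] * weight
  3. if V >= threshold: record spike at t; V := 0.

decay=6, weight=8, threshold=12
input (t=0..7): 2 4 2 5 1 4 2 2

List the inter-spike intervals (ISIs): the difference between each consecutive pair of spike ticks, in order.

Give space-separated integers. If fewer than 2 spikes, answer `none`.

Answer: 1 1 1 2 1 1

Derivation:
t=0: input=2 -> V=0 FIRE
t=1: input=4 -> V=0 FIRE
t=2: input=2 -> V=0 FIRE
t=3: input=5 -> V=0 FIRE
t=4: input=1 -> V=8
t=5: input=4 -> V=0 FIRE
t=6: input=2 -> V=0 FIRE
t=7: input=2 -> V=0 FIRE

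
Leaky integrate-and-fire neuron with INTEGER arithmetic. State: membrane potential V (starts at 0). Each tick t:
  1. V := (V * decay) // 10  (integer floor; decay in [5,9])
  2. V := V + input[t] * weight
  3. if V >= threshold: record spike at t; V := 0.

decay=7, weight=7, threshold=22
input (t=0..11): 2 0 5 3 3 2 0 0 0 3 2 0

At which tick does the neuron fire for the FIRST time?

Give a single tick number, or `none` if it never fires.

t=0: input=2 -> V=14
t=1: input=0 -> V=9
t=2: input=5 -> V=0 FIRE
t=3: input=3 -> V=21
t=4: input=3 -> V=0 FIRE
t=5: input=2 -> V=14
t=6: input=0 -> V=9
t=7: input=0 -> V=6
t=8: input=0 -> V=4
t=9: input=3 -> V=0 FIRE
t=10: input=2 -> V=14
t=11: input=0 -> V=9

Answer: 2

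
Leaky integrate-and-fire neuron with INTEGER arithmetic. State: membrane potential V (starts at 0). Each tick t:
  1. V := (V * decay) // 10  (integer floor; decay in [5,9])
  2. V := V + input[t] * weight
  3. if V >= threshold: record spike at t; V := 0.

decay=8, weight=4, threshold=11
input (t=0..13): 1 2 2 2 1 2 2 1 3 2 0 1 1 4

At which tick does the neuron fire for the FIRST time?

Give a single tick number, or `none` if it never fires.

Answer: 1

Derivation:
t=0: input=1 -> V=4
t=1: input=2 -> V=0 FIRE
t=2: input=2 -> V=8
t=3: input=2 -> V=0 FIRE
t=4: input=1 -> V=4
t=5: input=2 -> V=0 FIRE
t=6: input=2 -> V=8
t=7: input=1 -> V=10
t=8: input=3 -> V=0 FIRE
t=9: input=2 -> V=8
t=10: input=0 -> V=6
t=11: input=1 -> V=8
t=12: input=1 -> V=10
t=13: input=4 -> V=0 FIRE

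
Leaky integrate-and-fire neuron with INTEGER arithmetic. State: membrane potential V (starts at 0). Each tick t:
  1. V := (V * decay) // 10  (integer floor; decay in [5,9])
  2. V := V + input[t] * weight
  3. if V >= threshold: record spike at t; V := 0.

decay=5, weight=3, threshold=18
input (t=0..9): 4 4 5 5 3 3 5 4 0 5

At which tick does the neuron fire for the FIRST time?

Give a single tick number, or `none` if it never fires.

Answer: 1

Derivation:
t=0: input=4 -> V=12
t=1: input=4 -> V=0 FIRE
t=2: input=5 -> V=15
t=3: input=5 -> V=0 FIRE
t=4: input=3 -> V=9
t=5: input=3 -> V=13
t=6: input=5 -> V=0 FIRE
t=7: input=4 -> V=12
t=8: input=0 -> V=6
t=9: input=5 -> V=0 FIRE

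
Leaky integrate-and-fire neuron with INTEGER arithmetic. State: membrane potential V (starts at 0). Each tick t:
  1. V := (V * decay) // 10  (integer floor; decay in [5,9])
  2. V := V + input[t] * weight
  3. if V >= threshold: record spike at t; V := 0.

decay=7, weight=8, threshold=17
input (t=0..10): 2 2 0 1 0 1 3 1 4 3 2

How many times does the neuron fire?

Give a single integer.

Answer: 4

Derivation:
t=0: input=2 -> V=16
t=1: input=2 -> V=0 FIRE
t=2: input=0 -> V=0
t=3: input=1 -> V=8
t=4: input=0 -> V=5
t=5: input=1 -> V=11
t=6: input=3 -> V=0 FIRE
t=7: input=1 -> V=8
t=8: input=4 -> V=0 FIRE
t=9: input=3 -> V=0 FIRE
t=10: input=2 -> V=16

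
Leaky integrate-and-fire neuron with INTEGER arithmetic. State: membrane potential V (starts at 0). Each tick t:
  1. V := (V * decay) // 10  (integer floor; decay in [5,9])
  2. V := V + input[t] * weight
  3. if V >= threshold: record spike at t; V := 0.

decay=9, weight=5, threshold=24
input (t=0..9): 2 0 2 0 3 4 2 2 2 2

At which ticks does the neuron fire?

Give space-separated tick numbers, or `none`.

Answer: 4 6 9

Derivation:
t=0: input=2 -> V=10
t=1: input=0 -> V=9
t=2: input=2 -> V=18
t=3: input=0 -> V=16
t=4: input=3 -> V=0 FIRE
t=5: input=4 -> V=20
t=6: input=2 -> V=0 FIRE
t=7: input=2 -> V=10
t=8: input=2 -> V=19
t=9: input=2 -> V=0 FIRE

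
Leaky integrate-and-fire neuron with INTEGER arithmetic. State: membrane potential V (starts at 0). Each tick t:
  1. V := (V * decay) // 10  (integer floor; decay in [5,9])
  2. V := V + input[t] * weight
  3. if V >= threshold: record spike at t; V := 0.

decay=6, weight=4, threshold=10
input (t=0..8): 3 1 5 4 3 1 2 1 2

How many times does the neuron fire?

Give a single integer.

Answer: 6

Derivation:
t=0: input=3 -> V=0 FIRE
t=1: input=1 -> V=4
t=2: input=5 -> V=0 FIRE
t=3: input=4 -> V=0 FIRE
t=4: input=3 -> V=0 FIRE
t=5: input=1 -> V=4
t=6: input=2 -> V=0 FIRE
t=7: input=1 -> V=4
t=8: input=2 -> V=0 FIRE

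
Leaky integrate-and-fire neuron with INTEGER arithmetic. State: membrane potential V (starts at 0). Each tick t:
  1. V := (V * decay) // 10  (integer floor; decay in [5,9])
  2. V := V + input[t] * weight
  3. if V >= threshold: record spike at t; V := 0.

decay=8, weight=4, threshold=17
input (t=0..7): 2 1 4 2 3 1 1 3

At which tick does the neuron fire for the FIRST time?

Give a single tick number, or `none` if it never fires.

Answer: 2

Derivation:
t=0: input=2 -> V=8
t=1: input=1 -> V=10
t=2: input=4 -> V=0 FIRE
t=3: input=2 -> V=8
t=4: input=3 -> V=0 FIRE
t=5: input=1 -> V=4
t=6: input=1 -> V=7
t=7: input=3 -> V=0 FIRE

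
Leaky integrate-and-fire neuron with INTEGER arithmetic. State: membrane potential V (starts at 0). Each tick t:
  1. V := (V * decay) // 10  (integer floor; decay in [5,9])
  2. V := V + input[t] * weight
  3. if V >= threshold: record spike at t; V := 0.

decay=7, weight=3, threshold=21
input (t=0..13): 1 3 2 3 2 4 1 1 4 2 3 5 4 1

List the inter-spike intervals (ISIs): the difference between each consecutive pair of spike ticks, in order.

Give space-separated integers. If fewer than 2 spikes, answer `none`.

Answer: 6

Derivation:
t=0: input=1 -> V=3
t=1: input=3 -> V=11
t=2: input=2 -> V=13
t=3: input=3 -> V=18
t=4: input=2 -> V=18
t=5: input=4 -> V=0 FIRE
t=6: input=1 -> V=3
t=7: input=1 -> V=5
t=8: input=4 -> V=15
t=9: input=2 -> V=16
t=10: input=3 -> V=20
t=11: input=5 -> V=0 FIRE
t=12: input=4 -> V=12
t=13: input=1 -> V=11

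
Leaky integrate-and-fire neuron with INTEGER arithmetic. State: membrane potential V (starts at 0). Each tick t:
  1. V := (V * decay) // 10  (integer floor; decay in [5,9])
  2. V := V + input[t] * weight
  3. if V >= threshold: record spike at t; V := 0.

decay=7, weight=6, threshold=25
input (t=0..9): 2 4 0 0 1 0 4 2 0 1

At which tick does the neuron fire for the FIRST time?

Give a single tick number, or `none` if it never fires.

Answer: 1

Derivation:
t=0: input=2 -> V=12
t=1: input=4 -> V=0 FIRE
t=2: input=0 -> V=0
t=3: input=0 -> V=0
t=4: input=1 -> V=6
t=5: input=0 -> V=4
t=6: input=4 -> V=0 FIRE
t=7: input=2 -> V=12
t=8: input=0 -> V=8
t=9: input=1 -> V=11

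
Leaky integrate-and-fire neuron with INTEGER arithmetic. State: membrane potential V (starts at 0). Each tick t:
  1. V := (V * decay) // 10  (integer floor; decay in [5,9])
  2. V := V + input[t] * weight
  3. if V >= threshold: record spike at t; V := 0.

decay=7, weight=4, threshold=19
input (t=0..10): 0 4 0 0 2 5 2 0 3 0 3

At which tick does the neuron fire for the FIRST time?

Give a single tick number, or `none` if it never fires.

Answer: 5

Derivation:
t=0: input=0 -> V=0
t=1: input=4 -> V=16
t=2: input=0 -> V=11
t=3: input=0 -> V=7
t=4: input=2 -> V=12
t=5: input=5 -> V=0 FIRE
t=6: input=2 -> V=8
t=7: input=0 -> V=5
t=8: input=3 -> V=15
t=9: input=0 -> V=10
t=10: input=3 -> V=0 FIRE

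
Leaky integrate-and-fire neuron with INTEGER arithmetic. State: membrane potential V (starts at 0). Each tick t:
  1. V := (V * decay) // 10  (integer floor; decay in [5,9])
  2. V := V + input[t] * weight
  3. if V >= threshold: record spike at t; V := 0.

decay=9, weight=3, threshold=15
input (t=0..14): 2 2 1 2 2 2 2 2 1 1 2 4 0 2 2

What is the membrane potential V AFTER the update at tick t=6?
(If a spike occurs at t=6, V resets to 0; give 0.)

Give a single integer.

Answer: 0

Derivation:
t=0: input=2 -> V=6
t=1: input=2 -> V=11
t=2: input=1 -> V=12
t=3: input=2 -> V=0 FIRE
t=4: input=2 -> V=6
t=5: input=2 -> V=11
t=6: input=2 -> V=0 FIRE
t=7: input=2 -> V=6
t=8: input=1 -> V=8
t=9: input=1 -> V=10
t=10: input=2 -> V=0 FIRE
t=11: input=4 -> V=12
t=12: input=0 -> V=10
t=13: input=2 -> V=0 FIRE
t=14: input=2 -> V=6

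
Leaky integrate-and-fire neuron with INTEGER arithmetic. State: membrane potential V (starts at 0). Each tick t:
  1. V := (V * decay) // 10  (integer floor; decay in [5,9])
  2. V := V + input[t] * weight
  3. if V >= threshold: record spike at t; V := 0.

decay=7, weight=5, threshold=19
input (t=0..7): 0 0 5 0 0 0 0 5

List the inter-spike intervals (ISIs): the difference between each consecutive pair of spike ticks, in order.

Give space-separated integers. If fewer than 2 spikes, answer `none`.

t=0: input=0 -> V=0
t=1: input=0 -> V=0
t=2: input=5 -> V=0 FIRE
t=3: input=0 -> V=0
t=4: input=0 -> V=0
t=5: input=0 -> V=0
t=6: input=0 -> V=0
t=7: input=5 -> V=0 FIRE

Answer: 5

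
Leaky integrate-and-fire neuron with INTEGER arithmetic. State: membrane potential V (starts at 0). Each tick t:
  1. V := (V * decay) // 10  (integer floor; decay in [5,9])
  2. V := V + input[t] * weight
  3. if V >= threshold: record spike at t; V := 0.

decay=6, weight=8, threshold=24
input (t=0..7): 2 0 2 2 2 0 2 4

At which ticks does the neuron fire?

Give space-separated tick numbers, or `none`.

t=0: input=2 -> V=16
t=1: input=0 -> V=9
t=2: input=2 -> V=21
t=3: input=2 -> V=0 FIRE
t=4: input=2 -> V=16
t=5: input=0 -> V=9
t=6: input=2 -> V=21
t=7: input=4 -> V=0 FIRE

Answer: 3 7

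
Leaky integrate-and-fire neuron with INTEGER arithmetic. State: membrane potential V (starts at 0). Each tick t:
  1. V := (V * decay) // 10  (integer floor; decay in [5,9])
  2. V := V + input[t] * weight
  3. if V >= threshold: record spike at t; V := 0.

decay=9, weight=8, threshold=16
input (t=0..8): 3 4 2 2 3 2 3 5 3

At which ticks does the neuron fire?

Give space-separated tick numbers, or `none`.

Answer: 0 1 2 3 4 5 6 7 8

Derivation:
t=0: input=3 -> V=0 FIRE
t=1: input=4 -> V=0 FIRE
t=2: input=2 -> V=0 FIRE
t=3: input=2 -> V=0 FIRE
t=4: input=3 -> V=0 FIRE
t=5: input=2 -> V=0 FIRE
t=6: input=3 -> V=0 FIRE
t=7: input=5 -> V=0 FIRE
t=8: input=3 -> V=0 FIRE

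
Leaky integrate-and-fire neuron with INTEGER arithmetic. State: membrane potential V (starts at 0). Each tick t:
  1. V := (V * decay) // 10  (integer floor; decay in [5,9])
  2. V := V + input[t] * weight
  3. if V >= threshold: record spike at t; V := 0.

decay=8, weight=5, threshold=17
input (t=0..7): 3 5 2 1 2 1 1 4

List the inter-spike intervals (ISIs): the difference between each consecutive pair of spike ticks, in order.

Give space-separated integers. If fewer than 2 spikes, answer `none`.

t=0: input=3 -> V=15
t=1: input=5 -> V=0 FIRE
t=2: input=2 -> V=10
t=3: input=1 -> V=13
t=4: input=2 -> V=0 FIRE
t=5: input=1 -> V=5
t=6: input=1 -> V=9
t=7: input=4 -> V=0 FIRE

Answer: 3 3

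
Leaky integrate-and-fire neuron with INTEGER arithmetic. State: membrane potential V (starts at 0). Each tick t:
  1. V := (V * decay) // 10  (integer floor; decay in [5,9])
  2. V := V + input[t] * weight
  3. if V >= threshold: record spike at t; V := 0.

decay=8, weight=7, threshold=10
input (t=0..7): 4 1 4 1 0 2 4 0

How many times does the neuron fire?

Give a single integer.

t=0: input=4 -> V=0 FIRE
t=1: input=1 -> V=7
t=2: input=4 -> V=0 FIRE
t=3: input=1 -> V=7
t=4: input=0 -> V=5
t=5: input=2 -> V=0 FIRE
t=6: input=4 -> V=0 FIRE
t=7: input=0 -> V=0

Answer: 4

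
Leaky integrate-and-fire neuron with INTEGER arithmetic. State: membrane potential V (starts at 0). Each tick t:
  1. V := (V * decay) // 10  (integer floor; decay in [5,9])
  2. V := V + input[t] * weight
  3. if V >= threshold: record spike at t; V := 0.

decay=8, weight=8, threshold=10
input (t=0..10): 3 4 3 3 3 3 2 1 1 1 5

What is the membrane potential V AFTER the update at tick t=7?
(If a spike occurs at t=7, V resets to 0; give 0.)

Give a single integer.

t=0: input=3 -> V=0 FIRE
t=1: input=4 -> V=0 FIRE
t=2: input=3 -> V=0 FIRE
t=3: input=3 -> V=0 FIRE
t=4: input=3 -> V=0 FIRE
t=5: input=3 -> V=0 FIRE
t=6: input=2 -> V=0 FIRE
t=7: input=1 -> V=8
t=8: input=1 -> V=0 FIRE
t=9: input=1 -> V=8
t=10: input=5 -> V=0 FIRE

Answer: 8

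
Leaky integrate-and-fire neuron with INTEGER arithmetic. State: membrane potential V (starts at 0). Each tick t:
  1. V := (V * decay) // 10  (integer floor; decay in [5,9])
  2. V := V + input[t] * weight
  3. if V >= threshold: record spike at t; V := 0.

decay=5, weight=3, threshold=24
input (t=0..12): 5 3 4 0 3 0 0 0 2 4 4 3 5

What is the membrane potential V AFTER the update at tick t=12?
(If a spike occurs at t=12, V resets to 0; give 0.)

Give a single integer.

Answer: 0

Derivation:
t=0: input=5 -> V=15
t=1: input=3 -> V=16
t=2: input=4 -> V=20
t=3: input=0 -> V=10
t=4: input=3 -> V=14
t=5: input=0 -> V=7
t=6: input=0 -> V=3
t=7: input=0 -> V=1
t=8: input=2 -> V=6
t=9: input=4 -> V=15
t=10: input=4 -> V=19
t=11: input=3 -> V=18
t=12: input=5 -> V=0 FIRE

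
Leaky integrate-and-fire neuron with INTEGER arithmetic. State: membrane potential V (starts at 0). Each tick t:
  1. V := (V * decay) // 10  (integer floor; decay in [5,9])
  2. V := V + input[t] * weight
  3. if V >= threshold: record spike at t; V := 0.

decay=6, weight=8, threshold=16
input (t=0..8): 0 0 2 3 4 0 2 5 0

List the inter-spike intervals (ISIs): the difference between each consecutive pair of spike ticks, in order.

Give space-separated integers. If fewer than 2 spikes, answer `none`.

t=0: input=0 -> V=0
t=1: input=0 -> V=0
t=2: input=2 -> V=0 FIRE
t=3: input=3 -> V=0 FIRE
t=4: input=4 -> V=0 FIRE
t=5: input=0 -> V=0
t=6: input=2 -> V=0 FIRE
t=7: input=5 -> V=0 FIRE
t=8: input=0 -> V=0

Answer: 1 1 2 1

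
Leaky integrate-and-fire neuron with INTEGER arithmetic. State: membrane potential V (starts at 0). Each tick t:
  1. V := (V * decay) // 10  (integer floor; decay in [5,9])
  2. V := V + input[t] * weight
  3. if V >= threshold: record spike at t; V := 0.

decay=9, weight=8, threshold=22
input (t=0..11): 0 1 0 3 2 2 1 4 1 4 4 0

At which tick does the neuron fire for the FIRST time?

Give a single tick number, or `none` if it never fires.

t=0: input=0 -> V=0
t=1: input=1 -> V=8
t=2: input=0 -> V=7
t=3: input=3 -> V=0 FIRE
t=4: input=2 -> V=16
t=5: input=2 -> V=0 FIRE
t=6: input=1 -> V=8
t=7: input=4 -> V=0 FIRE
t=8: input=1 -> V=8
t=9: input=4 -> V=0 FIRE
t=10: input=4 -> V=0 FIRE
t=11: input=0 -> V=0

Answer: 3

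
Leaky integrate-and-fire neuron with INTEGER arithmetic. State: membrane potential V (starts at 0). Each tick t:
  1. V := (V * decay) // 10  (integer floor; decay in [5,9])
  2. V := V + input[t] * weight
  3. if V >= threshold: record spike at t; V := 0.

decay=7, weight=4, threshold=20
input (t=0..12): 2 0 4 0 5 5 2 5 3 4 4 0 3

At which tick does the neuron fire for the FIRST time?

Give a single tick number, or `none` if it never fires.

Answer: 4

Derivation:
t=0: input=2 -> V=8
t=1: input=0 -> V=5
t=2: input=4 -> V=19
t=3: input=0 -> V=13
t=4: input=5 -> V=0 FIRE
t=5: input=5 -> V=0 FIRE
t=6: input=2 -> V=8
t=7: input=5 -> V=0 FIRE
t=8: input=3 -> V=12
t=9: input=4 -> V=0 FIRE
t=10: input=4 -> V=16
t=11: input=0 -> V=11
t=12: input=3 -> V=19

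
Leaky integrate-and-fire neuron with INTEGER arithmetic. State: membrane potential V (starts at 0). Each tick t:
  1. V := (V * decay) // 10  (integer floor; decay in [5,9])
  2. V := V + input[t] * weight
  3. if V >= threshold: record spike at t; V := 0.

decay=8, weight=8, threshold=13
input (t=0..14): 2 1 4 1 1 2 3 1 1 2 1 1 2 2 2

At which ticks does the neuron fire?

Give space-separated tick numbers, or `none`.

Answer: 0 2 4 5 6 8 9 11 12 13 14

Derivation:
t=0: input=2 -> V=0 FIRE
t=1: input=1 -> V=8
t=2: input=4 -> V=0 FIRE
t=3: input=1 -> V=8
t=4: input=1 -> V=0 FIRE
t=5: input=2 -> V=0 FIRE
t=6: input=3 -> V=0 FIRE
t=7: input=1 -> V=8
t=8: input=1 -> V=0 FIRE
t=9: input=2 -> V=0 FIRE
t=10: input=1 -> V=8
t=11: input=1 -> V=0 FIRE
t=12: input=2 -> V=0 FIRE
t=13: input=2 -> V=0 FIRE
t=14: input=2 -> V=0 FIRE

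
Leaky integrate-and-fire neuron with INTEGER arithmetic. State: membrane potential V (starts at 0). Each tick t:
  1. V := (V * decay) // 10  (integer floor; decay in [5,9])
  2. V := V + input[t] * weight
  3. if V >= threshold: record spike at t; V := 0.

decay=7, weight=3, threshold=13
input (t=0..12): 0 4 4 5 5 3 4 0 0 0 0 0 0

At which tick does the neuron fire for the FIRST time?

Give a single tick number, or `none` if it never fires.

Answer: 2

Derivation:
t=0: input=0 -> V=0
t=1: input=4 -> V=12
t=2: input=4 -> V=0 FIRE
t=3: input=5 -> V=0 FIRE
t=4: input=5 -> V=0 FIRE
t=5: input=3 -> V=9
t=6: input=4 -> V=0 FIRE
t=7: input=0 -> V=0
t=8: input=0 -> V=0
t=9: input=0 -> V=0
t=10: input=0 -> V=0
t=11: input=0 -> V=0
t=12: input=0 -> V=0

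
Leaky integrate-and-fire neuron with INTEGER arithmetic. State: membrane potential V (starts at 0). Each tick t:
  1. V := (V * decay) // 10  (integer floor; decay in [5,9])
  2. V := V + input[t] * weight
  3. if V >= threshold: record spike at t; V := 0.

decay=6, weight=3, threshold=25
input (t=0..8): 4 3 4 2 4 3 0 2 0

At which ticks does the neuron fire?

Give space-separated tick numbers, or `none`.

t=0: input=4 -> V=12
t=1: input=3 -> V=16
t=2: input=4 -> V=21
t=3: input=2 -> V=18
t=4: input=4 -> V=22
t=5: input=3 -> V=22
t=6: input=0 -> V=13
t=7: input=2 -> V=13
t=8: input=0 -> V=7

Answer: none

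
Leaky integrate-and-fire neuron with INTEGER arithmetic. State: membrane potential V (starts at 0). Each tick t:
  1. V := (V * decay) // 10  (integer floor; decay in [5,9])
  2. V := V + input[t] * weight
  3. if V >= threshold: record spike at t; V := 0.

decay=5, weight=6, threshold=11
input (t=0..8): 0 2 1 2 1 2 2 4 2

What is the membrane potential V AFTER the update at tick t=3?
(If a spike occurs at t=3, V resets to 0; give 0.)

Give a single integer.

Answer: 0

Derivation:
t=0: input=0 -> V=0
t=1: input=2 -> V=0 FIRE
t=2: input=1 -> V=6
t=3: input=2 -> V=0 FIRE
t=4: input=1 -> V=6
t=5: input=2 -> V=0 FIRE
t=6: input=2 -> V=0 FIRE
t=7: input=4 -> V=0 FIRE
t=8: input=2 -> V=0 FIRE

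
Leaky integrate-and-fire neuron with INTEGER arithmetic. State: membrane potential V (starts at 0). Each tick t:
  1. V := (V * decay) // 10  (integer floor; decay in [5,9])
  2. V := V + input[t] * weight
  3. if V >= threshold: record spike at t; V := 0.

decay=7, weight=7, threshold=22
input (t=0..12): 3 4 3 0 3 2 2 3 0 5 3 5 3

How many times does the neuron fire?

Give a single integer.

Answer: 5

Derivation:
t=0: input=3 -> V=21
t=1: input=4 -> V=0 FIRE
t=2: input=3 -> V=21
t=3: input=0 -> V=14
t=4: input=3 -> V=0 FIRE
t=5: input=2 -> V=14
t=6: input=2 -> V=0 FIRE
t=7: input=3 -> V=21
t=8: input=0 -> V=14
t=9: input=5 -> V=0 FIRE
t=10: input=3 -> V=21
t=11: input=5 -> V=0 FIRE
t=12: input=3 -> V=21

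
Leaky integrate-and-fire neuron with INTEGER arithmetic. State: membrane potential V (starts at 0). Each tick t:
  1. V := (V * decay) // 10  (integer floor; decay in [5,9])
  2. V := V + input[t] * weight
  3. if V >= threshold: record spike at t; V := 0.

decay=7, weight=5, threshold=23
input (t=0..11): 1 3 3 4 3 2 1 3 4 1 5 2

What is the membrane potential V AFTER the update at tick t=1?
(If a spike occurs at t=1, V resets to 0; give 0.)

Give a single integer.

t=0: input=1 -> V=5
t=1: input=3 -> V=18
t=2: input=3 -> V=0 FIRE
t=3: input=4 -> V=20
t=4: input=3 -> V=0 FIRE
t=5: input=2 -> V=10
t=6: input=1 -> V=12
t=7: input=3 -> V=0 FIRE
t=8: input=4 -> V=20
t=9: input=1 -> V=19
t=10: input=5 -> V=0 FIRE
t=11: input=2 -> V=10

Answer: 18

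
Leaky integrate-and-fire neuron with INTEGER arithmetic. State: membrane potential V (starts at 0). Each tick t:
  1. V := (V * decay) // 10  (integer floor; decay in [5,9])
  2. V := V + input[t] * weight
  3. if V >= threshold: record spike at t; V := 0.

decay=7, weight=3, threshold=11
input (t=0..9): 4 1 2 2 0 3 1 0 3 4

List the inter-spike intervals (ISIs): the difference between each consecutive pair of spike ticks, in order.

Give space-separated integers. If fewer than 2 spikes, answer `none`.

t=0: input=4 -> V=0 FIRE
t=1: input=1 -> V=3
t=2: input=2 -> V=8
t=3: input=2 -> V=0 FIRE
t=4: input=0 -> V=0
t=5: input=3 -> V=9
t=6: input=1 -> V=9
t=7: input=0 -> V=6
t=8: input=3 -> V=0 FIRE
t=9: input=4 -> V=0 FIRE

Answer: 3 5 1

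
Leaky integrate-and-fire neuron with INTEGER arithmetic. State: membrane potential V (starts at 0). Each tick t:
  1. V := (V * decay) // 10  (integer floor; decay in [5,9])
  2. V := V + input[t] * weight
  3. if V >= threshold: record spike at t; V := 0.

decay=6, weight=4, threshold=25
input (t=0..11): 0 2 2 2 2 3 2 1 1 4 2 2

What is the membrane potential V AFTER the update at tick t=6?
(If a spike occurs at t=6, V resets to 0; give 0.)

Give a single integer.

t=0: input=0 -> V=0
t=1: input=2 -> V=8
t=2: input=2 -> V=12
t=3: input=2 -> V=15
t=4: input=2 -> V=17
t=5: input=3 -> V=22
t=6: input=2 -> V=21
t=7: input=1 -> V=16
t=8: input=1 -> V=13
t=9: input=4 -> V=23
t=10: input=2 -> V=21
t=11: input=2 -> V=20

Answer: 21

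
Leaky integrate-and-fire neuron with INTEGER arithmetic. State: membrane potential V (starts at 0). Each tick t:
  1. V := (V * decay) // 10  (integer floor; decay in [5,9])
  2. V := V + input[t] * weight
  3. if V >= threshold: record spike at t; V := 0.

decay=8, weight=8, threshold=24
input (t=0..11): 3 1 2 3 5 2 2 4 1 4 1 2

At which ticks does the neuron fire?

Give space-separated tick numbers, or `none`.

Answer: 0 3 4 6 7 9

Derivation:
t=0: input=3 -> V=0 FIRE
t=1: input=1 -> V=8
t=2: input=2 -> V=22
t=3: input=3 -> V=0 FIRE
t=4: input=5 -> V=0 FIRE
t=5: input=2 -> V=16
t=6: input=2 -> V=0 FIRE
t=7: input=4 -> V=0 FIRE
t=8: input=1 -> V=8
t=9: input=4 -> V=0 FIRE
t=10: input=1 -> V=8
t=11: input=2 -> V=22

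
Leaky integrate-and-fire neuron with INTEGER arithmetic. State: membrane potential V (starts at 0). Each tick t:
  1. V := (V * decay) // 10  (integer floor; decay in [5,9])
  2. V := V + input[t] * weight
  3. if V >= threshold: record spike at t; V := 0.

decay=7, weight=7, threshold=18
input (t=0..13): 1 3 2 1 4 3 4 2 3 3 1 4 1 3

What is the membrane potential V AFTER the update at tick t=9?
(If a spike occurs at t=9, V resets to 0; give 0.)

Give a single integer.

Answer: 0

Derivation:
t=0: input=1 -> V=7
t=1: input=3 -> V=0 FIRE
t=2: input=2 -> V=14
t=3: input=1 -> V=16
t=4: input=4 -> V=0 FIRE
t=5: input=3 -> V=0 FIRE
t=6: input=4 -> V=0 FIRE
t=7: input=2 -> V=14
t=8: input=3 -> V=0 FIRE
t=9: input=3 -> V=0 FIRE
t=10: input=1 -> V=7
t=11: input=4 -> V=0 FIRE
t=12: input=1 -> V=7
t=13: input=3 -> V=0 FIRE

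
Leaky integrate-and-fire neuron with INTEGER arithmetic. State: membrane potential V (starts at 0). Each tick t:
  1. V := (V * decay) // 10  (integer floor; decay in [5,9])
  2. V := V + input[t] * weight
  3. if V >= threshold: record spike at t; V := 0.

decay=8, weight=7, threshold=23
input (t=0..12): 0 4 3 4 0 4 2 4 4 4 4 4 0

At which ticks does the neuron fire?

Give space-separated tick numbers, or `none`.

t=0: input=0 -> V=0
t=1: input=4 -> V=0 FIRE
t=2: input=3 -> V=21
t=3: input=4 -> V=0 FIRE
t=4: input=0 -> V=0
t=5: input=4 -> V=0 FIRE
t=6: input=2 -> V=14
t=7: input=4 -> V=0 FIRE
t=8: input=4 -> V=0 FIRE
t=9: input=4 -> V=0 FIRE
t=10: input=4 -> V=0 FIRE
t=11: input=4 -> V=0 FIRE
t=12: input=0 -> V=0

Answer: 1 3 5 7 8 9 10 11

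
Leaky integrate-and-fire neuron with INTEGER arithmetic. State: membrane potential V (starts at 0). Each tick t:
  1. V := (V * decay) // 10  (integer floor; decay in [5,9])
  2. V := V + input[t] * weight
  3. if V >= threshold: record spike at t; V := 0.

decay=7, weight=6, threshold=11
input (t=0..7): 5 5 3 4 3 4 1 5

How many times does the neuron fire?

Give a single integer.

t=0: input=5 -> V=0 FIRE
t=1: input=5 -> V=0 FIRE
t=2: input=3 -> V=0 FIRE
t=3: input=4 -> V=0 FIRE
t=4: input=3 -> V=0 FIRE
t=5: input=4 -> V=0 FIRE
t=6: input=1 -> V=6
t=7: input=5 -> V=0 FIRE

Answer: 7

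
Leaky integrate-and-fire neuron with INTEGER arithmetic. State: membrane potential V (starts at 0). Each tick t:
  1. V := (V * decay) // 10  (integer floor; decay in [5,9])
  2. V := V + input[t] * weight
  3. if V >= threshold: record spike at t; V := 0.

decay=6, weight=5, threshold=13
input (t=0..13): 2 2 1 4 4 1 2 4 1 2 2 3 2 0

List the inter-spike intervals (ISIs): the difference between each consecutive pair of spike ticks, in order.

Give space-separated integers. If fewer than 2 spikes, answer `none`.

Answer: 2 1 2 1 2 2

Derivation:
t=0: input=2 -> V=10
t=1: input=2 -> V=0 FIRE
t=2: input=1 -> V=5
t=3: input=4 -> V=0 FIRE
t=4: input=4 -> V=0 FIRE
t=5: input=1 -> V=5
t=6: input=2 -> V=0 FIRE
t=7: input=4 -> V=0 FIRE
t=8: input=1 -> V=5
t=9: input=2 -> V=0 FIRE
t=10: input=2 -> V=10
t=11: input=3 -> V=0 FIRE
t=12: input=2 -> V=10
t=13: input=0 -> V=6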